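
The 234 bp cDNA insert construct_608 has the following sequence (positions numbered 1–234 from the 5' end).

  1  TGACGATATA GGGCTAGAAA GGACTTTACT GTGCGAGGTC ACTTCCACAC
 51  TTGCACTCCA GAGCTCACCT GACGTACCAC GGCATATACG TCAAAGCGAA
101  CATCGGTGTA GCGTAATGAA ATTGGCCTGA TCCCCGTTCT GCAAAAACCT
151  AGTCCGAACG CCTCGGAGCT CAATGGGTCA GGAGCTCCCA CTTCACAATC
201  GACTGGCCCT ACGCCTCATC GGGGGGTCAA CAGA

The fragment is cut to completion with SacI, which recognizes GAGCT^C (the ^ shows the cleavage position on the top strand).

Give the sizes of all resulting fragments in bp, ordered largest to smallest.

105, 65, 48, 16 bp

SacI sites (GAGCTC) start at positions 61, 166, 182.
SacI cuts after base 5 of each site (before the last base), so after positions 65, 170, 186.
Linear molecule, 3 cuts → 4 fragments:
  1–65 → 65 bp
  66–170 → 105 bp
  171–186 → 16 bp
  187–234 → 48 bp
Sorted largest to smallest: 105, 65, 48, 16 bp.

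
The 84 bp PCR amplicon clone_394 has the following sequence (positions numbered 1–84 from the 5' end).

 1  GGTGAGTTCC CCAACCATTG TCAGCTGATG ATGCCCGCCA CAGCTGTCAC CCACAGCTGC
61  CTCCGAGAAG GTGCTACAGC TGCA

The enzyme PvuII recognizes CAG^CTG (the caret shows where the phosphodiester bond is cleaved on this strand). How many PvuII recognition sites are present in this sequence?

4

CAGCTG occurs starting at positions 22, 41, 54, 77.
PvuII cuts at 4 sites.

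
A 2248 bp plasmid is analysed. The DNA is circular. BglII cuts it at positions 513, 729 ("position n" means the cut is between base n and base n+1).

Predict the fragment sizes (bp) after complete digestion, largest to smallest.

2032, 216 bp

Circular molecule, 2 cuts → 2 fragments:
  729 − 513 = 216 bp
  wrap: 2248 − 729 + 513 = 2032 bp
Sorted largest to smallest: 2032, 216 bp.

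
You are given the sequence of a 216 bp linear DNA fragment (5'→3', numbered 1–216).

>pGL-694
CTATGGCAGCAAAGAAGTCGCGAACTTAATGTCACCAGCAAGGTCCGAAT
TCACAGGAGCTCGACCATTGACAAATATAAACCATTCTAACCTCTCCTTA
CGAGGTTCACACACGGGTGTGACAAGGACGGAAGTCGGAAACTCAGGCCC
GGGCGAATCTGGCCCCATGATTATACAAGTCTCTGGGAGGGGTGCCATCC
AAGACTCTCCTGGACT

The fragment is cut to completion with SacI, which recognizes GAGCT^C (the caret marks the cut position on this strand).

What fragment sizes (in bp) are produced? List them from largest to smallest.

155, 61 bp

The SacI site (GAGCTC) starts at position 57.
SacI cuts after base 5 of each site (before the last base), so after position 61.
Linear molecule, 1 cut → 2 fragments:
  1–61 → 61 bp
  62–216 → 155 bp
Sorted largest to smallest: 155, 61 bp.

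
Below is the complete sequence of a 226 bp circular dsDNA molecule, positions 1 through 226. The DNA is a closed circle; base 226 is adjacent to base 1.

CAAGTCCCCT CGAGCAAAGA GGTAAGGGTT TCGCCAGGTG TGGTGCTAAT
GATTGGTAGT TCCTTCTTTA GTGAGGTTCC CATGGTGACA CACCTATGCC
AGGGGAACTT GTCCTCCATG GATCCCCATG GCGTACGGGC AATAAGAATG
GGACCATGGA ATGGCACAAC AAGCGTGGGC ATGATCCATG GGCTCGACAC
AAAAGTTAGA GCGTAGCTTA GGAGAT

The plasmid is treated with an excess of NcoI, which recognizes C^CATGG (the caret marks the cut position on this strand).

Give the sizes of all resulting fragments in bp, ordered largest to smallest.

NcoI sites (CCATGG) start at positions 80, 116, 126, 154, 186.
NcoI cuts after the first base of each site, so after positions 80, 116, 126, 154, 186.
Circular molecule, 5 cuts → 5 fragments:
  81–116 → 36 bp
  117–126 → 10 bp
  127–154 → 28 bp
  155–186 → 32 bp
  187–226 then 1–80 → 40 + 80 = 120 bp
Sorted largest to smallest: 120, 36, 32, 28, 10 bp.

120, 36, 32, 28, 10 bp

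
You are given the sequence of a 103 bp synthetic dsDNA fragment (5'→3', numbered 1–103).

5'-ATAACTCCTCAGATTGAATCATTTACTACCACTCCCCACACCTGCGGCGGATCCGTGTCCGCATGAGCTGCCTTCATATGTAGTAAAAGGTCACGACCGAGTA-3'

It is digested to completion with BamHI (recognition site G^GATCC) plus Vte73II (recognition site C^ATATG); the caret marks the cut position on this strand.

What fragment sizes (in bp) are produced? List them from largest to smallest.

The BamHI site (GGATCC) starts at position 49.
BamHI cuts after the first base of each site, so after position 49.
The Vte73II site (CATATG) starts at position 75.
Vte73II cuts after the first base of each site, so after position 75.
Combined cut positions: 49, 75.
Linear molecule, 2 cuts → 3 fragments:
  1–49 → 49 bp
  50–75 → 26 bp
  76–103 → 28 bp
Sorted largest to smallest: 49, 28, 26 bp.

49, 28, 26 bp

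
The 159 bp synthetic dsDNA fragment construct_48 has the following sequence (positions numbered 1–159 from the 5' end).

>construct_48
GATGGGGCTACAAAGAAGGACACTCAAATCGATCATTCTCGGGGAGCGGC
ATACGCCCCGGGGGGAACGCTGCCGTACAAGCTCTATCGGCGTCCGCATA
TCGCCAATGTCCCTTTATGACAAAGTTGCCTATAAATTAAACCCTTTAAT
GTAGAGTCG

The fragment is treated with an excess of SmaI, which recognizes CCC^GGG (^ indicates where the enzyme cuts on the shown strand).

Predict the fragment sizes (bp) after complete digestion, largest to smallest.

The SmaI site (CCCGGG) starts at position 57.
SmaI cuts after base 3 of each site, so after position 59.
Linear molecule, 1 cut → 2 fragments:
  1–59 → 59 bp
  60–159 → 100 bp
Sorted largest to smallest: 100, 59 bp.

100, 59 bp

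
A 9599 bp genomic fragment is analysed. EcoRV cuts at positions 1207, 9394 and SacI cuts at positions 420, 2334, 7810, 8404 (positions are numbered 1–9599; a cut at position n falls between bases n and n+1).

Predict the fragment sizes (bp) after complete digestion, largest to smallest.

Combined cut positions (sorted): 420, 1207, 2334, 7810, 8404, 9394.
Linear molecule, 6 cuts → 7 fragments:
  420 − 0 = 420 bp
  1207 − 420 = 787 bp
  2334 − 1207 = 1127 bp
  7810 − 2334 = 5476 bp
  8404 − 7810 = 594 bp
  9394 − 8404 = 990 bp
  9599 − 9394 = 205 bp
Sorted largest to smallest: 5476, 1127, 990, 787, 594, 420, 205 bp.

5476, 1127, 990, 787, 594, 420, 205 bp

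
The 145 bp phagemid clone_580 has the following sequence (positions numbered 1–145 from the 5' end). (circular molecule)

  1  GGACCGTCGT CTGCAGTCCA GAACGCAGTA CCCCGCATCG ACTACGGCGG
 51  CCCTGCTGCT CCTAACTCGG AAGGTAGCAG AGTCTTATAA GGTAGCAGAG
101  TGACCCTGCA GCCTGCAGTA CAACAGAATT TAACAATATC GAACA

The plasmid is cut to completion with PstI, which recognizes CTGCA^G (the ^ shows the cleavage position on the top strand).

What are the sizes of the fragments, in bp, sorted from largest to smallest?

95, 43, 7 bp

PstI sites (CTGCAG) start at positions 11, 106, 113.
PstI cuts after base 5 of each site (before the last base), so after positions 15, 110, 117.
Circular molecule, 3 cuts → 3 fragments:
  16–110 → 95 bp
  111–117 → 7 bp
  118–145 then 1–15 → 28 + 15 = 43 bp
Sorted largest to smallest: 95, 43, 7 bp.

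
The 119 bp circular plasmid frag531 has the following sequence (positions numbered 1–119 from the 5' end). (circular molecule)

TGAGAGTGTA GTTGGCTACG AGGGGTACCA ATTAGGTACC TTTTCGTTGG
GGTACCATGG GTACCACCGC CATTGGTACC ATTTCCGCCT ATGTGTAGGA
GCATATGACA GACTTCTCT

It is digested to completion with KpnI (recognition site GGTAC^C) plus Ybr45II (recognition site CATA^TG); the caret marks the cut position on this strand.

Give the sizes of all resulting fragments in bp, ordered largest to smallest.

42, 26, 16, 15, 11, 9 bp

KpnI sites (GGTACC) start at positions 24, 35, 51, 60, 75.
KpnI cuts after base 5 of each site (before the last base), so after positions 28, 39, 55, 64, 79.
The Ybr45II site (CATATG) starts at position 102.
Ybr45II cuts after base 4 of each site, so after position 105.
Combined cut positions: 28, 39, 55, 64, 79, 105.
Circular molecule, 6 cuts → 6 fragments:
  29–39 → 11 bp
  40–55 → 16 bp
  56–64 → 9 bp
  65–79 → 15 bp
  80–105 → 26 bp
  106–119 then 1–28 → 14 + 28 = 42 bp
Sorted largest to smallest: 42, 26, 16, 15, 11, 9 bp.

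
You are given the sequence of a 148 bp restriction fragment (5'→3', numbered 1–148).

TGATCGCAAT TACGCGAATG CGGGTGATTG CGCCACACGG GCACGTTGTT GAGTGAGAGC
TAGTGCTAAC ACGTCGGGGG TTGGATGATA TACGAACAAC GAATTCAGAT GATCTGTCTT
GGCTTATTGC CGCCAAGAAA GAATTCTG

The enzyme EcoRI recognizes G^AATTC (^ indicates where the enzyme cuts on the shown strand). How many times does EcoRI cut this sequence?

2

GAATTC occurs starting at positions 101, 141.
EcoRI cuts at 2 sites.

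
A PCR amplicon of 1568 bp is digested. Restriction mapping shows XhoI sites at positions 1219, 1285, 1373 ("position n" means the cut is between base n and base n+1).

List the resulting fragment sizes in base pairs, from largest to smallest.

1219, 195, 88, 66 bp

Linear molecule, 3 cuts → 4 fragments:
  1219 − 0 = 1219 bp
  1285 − 1219 = 66 bp
  1373 − 1285 = 88 bp
  1568 − 1373 = 195 bp
Sorted largest to smallest: 1219, 195, 88, 66 bp.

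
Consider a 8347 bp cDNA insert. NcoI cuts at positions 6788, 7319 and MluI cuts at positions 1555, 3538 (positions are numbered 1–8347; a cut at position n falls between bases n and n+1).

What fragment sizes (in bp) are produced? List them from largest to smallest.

3250, 1983, 1555, 1028, 531 bp

Combined cut positions (sorted): 1555, 3538, 6788, 7319.
Linear molecule, 4 cuts → 5 fragments:
  1555 − 0 = 1555 bp
  3538 − 1555 = 1983 bp
  6788 − 3538 = 3250 bp
  7319 − 6788 = 531 bp
  8347 − 7319 = 1028 bp
Sorted largest to smallest: 3250, 1983, 1555, 1028, 531 bp.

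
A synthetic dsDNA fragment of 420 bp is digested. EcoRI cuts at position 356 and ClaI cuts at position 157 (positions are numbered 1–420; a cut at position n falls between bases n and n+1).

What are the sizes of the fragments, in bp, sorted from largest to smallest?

Combined cut positions (sorted): 157, 356.
Linear molecule, 2 cuts → 3 fragments:
  157 − 0 = 157 bp
  356 − 157 = 199 bp
  420 − 356 = 64 bp
Sorted largest to smallest: 199, 157, 64 bp.

199, 157, 64 bp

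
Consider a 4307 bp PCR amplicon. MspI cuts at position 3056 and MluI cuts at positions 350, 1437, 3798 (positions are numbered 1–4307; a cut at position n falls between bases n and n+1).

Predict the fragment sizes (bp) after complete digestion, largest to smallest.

Combined cut positions (sorted): 350, 1437, 3056, 3798.
Linear molecule, 4 cuts → 5 fragments:
  350 − 0 = 350 bp
  1437 − 350 = 1087 bp
  3056 − 1437 = 1619 bp
  3798 − 3056 = 742 bp
  4307 − 3798 = 509 bp
Sorted largest to smallest: 1619, 1087, 742, 509, 350 bp.

1619, 1087, 742, 509, 350 bp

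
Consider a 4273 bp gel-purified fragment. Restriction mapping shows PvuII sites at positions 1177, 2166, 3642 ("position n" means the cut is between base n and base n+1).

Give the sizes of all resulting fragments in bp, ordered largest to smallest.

Linear molecule, 3 cuts → 4 fragments:
  1177 − 0 = 1177 bp
  2166 − 1177 = 989 bp
  3642 − 2166 = 1476 bp
  4273 − 3642 = 631 bp
Sorted largest to smallest: 1476, 1177, 989, 631 bp.

1476, 1177, 989, 631 bp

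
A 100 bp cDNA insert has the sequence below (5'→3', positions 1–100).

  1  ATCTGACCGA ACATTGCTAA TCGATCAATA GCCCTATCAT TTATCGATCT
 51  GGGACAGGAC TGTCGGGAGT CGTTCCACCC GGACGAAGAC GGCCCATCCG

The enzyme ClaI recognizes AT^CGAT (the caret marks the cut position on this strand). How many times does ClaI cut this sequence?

ATCGAT occurs starting at positions 20, 43.
ClaI cuts at 2 sites.

2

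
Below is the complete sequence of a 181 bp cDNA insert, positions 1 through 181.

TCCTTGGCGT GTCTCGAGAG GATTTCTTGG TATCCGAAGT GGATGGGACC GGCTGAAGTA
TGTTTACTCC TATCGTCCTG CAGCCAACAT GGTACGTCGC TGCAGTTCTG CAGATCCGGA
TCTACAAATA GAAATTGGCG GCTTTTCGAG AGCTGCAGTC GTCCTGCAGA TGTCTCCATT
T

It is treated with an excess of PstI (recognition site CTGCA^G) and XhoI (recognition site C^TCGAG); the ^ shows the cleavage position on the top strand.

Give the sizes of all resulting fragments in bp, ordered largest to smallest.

69, 45, 22, 13, 13, 11, 8 bp

PstI sites (CTGCAG) start at positions 78, 100, 108, 153, 164.
PstI cuts after base 5 of each site (before the last base), so after positions 82, 104, 112, 157, 168.
The XhoI site (CTCGAG) starts at position 13.
XhoI cuts after the first base of each site, so after position 13.
Combined cut positions: 13, 82, 104, 112, 157, 168.
Linear molecule, 6 cuts → 7 fragments:
  1–13 → 13 bp
  14–82 → 69 bp
  83–104 → 22 bp
  105–112 → 8 bp
  113–157 → 45 bp
  158–168 → 11 bp
  169–181 → 13 bp
Sorted largest to smallest: 69, 45, 22, 13, 13, 11, 8 bp.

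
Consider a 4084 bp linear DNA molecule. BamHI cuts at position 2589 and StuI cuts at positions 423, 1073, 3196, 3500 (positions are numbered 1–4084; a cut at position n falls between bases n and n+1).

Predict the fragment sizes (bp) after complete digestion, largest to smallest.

1516, 650, 607, 584, 423, 304 bp

Combined cut positions (sorted): 423, 1073, 2589, 3196, 3500.
Linear molecule, 5 cuts → 6 fragments:
  423 − 0 = 423 bp
  1073 − 423 = 650 bp
  2589 − 1073 = 1516 bp
  3196 − 2589 = 607 bp
  3500 − 3196 = 304 bp
  4084 − 3500 = 584 bp
Sorted largest to smallest: 1516, 650, 607, 584, 423, 304 bp.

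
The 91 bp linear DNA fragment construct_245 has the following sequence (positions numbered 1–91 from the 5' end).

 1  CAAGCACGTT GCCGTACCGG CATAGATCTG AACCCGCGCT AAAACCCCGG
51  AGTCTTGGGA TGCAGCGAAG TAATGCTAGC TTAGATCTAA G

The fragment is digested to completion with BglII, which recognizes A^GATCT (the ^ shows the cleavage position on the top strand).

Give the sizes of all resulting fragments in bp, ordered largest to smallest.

BglII sites (AGATCT) start at positions 24, 83.
BglII cuts after the first base of each site, so after positions 24, 83.
Linear molecule, 2 cuts → 3 fragments:
  1–24 → 24 bp
  25–83 → 59 bp
  84–91 → 8 bp
Sorted largest to smallest: 59, 24, 8 bp.

59, 24, 8 bp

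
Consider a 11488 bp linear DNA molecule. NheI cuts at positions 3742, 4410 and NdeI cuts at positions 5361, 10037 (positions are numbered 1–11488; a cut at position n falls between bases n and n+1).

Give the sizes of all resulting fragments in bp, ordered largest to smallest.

Combined cut positions (sorted): 3742, 4410, 5361, 10037.
Linear molecule, 4 cuts → 5 fragments:
  3742 − 0 = 3742 bp
  4410 − 3742 = 668 bp
  5361 − 4410 = 951 bp
  10037 − 5361 = 4676 bp
  11488 − 10037 = 1451 bp
Sorted largest to smallest: 4676, 3742, 1451, 951, 668 bp.

4676, 3742, 1451, 951, 668 bp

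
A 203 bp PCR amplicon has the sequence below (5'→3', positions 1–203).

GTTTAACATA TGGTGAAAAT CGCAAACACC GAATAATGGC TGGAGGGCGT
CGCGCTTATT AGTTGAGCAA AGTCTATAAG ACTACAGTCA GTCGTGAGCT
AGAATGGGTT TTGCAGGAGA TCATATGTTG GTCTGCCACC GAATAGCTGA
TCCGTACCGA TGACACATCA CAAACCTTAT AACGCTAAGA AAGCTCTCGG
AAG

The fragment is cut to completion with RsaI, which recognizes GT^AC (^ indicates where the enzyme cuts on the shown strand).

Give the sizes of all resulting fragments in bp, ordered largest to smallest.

155, 48 bp

The RsaI site (GTAC) starts at position 154.
RsaI cuts after base 2 of each site, so after position 155.
Linear molecule, 1 cut → 2 fragments:
  1–155 → 155 bp
  156–203 → 48 bp
Sorted largest to smallest: 155, 48 bp.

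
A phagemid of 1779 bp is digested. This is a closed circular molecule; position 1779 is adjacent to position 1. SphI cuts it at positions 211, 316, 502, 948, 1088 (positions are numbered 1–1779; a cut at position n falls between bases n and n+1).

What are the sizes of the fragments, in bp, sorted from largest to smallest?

902, 446, 186, 140, 105 bp

Circular molecule, 5 cuts → 5 fragments:
  316 − 211 = 105 bp
  502 − 316 = 186 bp
  948 − 502 = 446 bp
  1088 − 948 = 140 bp
  wrap: 1779 − 1088 + 211 = 902 bp
Sorted largest to smallest: 902, 446, 186, 140, 105 bp.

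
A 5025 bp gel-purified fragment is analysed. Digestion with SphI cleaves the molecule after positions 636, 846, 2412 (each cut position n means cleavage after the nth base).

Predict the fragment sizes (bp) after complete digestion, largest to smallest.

2613, 1566, 636, 210 bp

Linear molecule, 3 cuts → 4 fragments:
  636 − 0 = 636 bp
  846 − 636 = 210 bp
  2412 − 846 = 1566 bp
  5025 − 2412 = 2613 bp
Sorted largest to smallest: 2613, 1566, 636, 210 bp.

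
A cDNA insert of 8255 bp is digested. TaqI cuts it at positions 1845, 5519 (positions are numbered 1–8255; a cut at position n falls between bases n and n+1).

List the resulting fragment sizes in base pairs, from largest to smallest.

Linear molecule, 2 cuts → 3 fragments:
  1845 − 0 = 1845 bp
  5519 − 1845 = 3674 bp
  8255 − 5519 = 2736 bp
Sorted largest to smallest: 3674, 2736, 1845 bp.

3674, 2736, 1845 bp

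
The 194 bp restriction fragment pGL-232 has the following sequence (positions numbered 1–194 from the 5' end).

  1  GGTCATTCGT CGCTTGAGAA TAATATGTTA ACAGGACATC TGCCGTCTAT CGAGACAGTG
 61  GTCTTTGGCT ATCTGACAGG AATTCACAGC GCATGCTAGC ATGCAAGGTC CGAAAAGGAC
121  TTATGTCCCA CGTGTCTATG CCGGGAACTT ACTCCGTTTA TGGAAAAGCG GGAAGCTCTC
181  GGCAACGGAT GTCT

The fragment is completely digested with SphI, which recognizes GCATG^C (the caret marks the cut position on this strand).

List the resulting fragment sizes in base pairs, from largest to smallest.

SphI sites (GCATGC) start at positions 91, 99.
SphI cuts after base 5 of each site (before the last base), so after positions 95, 103.
Linear molecule, 2 cuts → 3 fragments:
  1–95 → 95 bp
  96–103 → 8 bp
  104–194 → 91 bp
Sorted largest to smallest: 95, 91, 8 bp.

95, 91, 8 bp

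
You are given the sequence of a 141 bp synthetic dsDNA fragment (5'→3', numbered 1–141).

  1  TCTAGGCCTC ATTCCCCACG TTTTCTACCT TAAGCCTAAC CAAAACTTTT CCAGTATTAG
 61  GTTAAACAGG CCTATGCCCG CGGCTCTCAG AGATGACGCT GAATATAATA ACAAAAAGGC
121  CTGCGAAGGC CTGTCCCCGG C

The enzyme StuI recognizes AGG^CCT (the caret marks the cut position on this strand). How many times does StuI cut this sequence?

4

AGGCCT occurs starting at positions 4, 68, 117, 127.
StuI cuts at 4 sites.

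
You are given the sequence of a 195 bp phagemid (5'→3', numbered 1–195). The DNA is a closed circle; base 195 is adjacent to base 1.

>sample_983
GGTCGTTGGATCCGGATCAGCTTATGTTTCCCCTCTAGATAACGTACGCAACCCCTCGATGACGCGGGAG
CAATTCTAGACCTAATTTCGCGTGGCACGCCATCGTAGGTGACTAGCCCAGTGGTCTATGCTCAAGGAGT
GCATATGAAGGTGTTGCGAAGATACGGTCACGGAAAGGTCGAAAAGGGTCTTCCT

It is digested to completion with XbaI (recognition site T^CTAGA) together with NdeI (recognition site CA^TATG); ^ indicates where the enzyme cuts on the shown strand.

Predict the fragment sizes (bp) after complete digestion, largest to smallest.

86, 68, 41 bp

XbaI sites (TCTAGA) start at positions 34, 75.
XbaI cuts after the first base of each site, so after positions 34, 75.
The NdeI site (CATATG) starts at position 142.
NdeI cuts after base 2 of each site, so after position 143.
Combined cut positions: 34, 75, 143.
Circular molecule, 3 cuts → 3 fragments:
  35–75 → 41 bp
  76–143 → 68 bp
  144–195 then 1–34 → 52 + 34 = 86 bp
Sorted largest to smallest: 86, 68, 41 bp.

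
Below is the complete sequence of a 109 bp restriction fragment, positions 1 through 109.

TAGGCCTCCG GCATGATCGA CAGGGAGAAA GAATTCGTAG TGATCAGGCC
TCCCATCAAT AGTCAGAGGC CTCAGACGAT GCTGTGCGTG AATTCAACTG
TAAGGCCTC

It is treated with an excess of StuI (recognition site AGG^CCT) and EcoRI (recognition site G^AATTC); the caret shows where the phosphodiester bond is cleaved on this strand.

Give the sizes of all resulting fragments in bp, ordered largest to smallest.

27, 21, 21, 17, 15, 4, 4 bp

StuI sites (AGGCCT) start at positions 2, 46, 67, 103.
StuI cuts after base 3 of each site, so after positions 4, 48, 69, 105.
EcoRI sites (GAATTC) start at positions 31, 90.
EcoRI cuts after the first base of each site, so after positions 31, 90.
Combined cut positions: 4, 31, 48, 69, 90, 105.
Linear molecule, 6 cuts → 7 fragments:
  1–4 → 4 bp
  5–31 → 27 bp
  32–48 → 17 bp
  49–69 → 21 bp
  70–90 → 21 bp
  91–105 → 15 bp
  106–109 → 4 bp
Sorted largest to smallest: 27, 21, 21, 17, 15, 4, 4 bp.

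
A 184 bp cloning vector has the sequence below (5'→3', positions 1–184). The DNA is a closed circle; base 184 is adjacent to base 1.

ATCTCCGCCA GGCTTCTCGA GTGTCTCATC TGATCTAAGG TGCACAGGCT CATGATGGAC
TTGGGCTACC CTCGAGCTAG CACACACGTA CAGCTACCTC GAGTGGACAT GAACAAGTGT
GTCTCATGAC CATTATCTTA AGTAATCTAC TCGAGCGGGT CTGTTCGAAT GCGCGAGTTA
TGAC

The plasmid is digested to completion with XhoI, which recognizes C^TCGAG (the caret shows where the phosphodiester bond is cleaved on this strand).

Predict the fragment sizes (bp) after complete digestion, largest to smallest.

55, 52, 50, 27 bp

XhoI sites (CTCGAG) start at positions 16, 71, 98, 150.
XhoI cuts after the first base of each site, so after positions 16, 71, 98, 150.
Circular molecule, 4 cuts → 4 fragments:
  17–71 → 55 bp
  72–98 → 27 bp
  99–150 → 52 bp
  151–184 then 1–16 → 34 + 16 = 50 bp
Sorted largest to smallest: 55, 52, 50, 27 bp.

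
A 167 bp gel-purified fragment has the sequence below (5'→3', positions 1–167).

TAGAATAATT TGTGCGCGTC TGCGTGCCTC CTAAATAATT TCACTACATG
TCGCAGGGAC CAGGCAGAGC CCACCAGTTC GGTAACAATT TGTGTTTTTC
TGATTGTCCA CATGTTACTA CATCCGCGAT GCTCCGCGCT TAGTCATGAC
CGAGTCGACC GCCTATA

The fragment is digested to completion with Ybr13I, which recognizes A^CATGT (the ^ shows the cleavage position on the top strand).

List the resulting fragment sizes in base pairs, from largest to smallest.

64, 57, 46 bp

Ybr13I sites (ACATGT) start at positions 46, 110.
Ybr13I cuts after the first base of each site, so after positions 46, 110.
Linear molecule, 2 cuts → 3 fragments:
  1–46 → 46 bp
  47–110 → 64 bp
  111–167 → 57 bp
Sorted largest to smallest: 64, 57, 46 bp.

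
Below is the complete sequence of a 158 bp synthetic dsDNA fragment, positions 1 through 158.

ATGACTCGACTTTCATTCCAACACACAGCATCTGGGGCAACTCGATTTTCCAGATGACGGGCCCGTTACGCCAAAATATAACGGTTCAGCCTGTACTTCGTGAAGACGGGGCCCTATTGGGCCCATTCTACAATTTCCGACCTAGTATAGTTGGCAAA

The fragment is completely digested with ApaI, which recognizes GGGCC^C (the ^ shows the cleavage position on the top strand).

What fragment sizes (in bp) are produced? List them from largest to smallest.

ApaI sites (GGGCCC) start at positions 59, 109, 119.
ApaI cuts after base 5 of each site (before the last base), so after positions 63, 113, 123.
Linear molecule, 3 cuts → 4 fragments:
  1–63 → 63 bp
  64–113 → 50 bp
  114–123 → 10 bp
  124–158 → 35 bp
Sorted largest to smallest: 63, 50, 35, 10 bp.

63, 50, 35, 10 bp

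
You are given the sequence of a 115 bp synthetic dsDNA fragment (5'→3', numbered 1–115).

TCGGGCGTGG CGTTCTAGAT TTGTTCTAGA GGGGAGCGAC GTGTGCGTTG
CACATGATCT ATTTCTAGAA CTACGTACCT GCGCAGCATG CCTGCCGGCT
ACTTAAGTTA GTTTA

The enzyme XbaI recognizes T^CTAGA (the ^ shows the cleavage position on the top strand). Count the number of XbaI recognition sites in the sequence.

3

TCTAGA occurs starting at positions 14, 25, 64.
XbaI cuts at 3 sites.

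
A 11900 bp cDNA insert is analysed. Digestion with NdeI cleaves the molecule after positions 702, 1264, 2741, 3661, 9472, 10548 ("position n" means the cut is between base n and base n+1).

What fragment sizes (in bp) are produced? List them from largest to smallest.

Linear molecule, 6 cuts → 7 fragments:
  702 − 0 = 702 bp
  1264 − 702 = 562 bp
  2741 − 1264 = 1477 bp
  3661 − 2741 = 920 bp
  9472 − 3661 = 5811 bp
  10548 − 9472 = 1076 bp
  11900 − 10548 = 1352 bp
Sorted largest to smallest: 5811, 1477, 1352, 1076, 920, 702, 562 bp.

5811, 1477, 1352, 1076, 920, 702, 562 bp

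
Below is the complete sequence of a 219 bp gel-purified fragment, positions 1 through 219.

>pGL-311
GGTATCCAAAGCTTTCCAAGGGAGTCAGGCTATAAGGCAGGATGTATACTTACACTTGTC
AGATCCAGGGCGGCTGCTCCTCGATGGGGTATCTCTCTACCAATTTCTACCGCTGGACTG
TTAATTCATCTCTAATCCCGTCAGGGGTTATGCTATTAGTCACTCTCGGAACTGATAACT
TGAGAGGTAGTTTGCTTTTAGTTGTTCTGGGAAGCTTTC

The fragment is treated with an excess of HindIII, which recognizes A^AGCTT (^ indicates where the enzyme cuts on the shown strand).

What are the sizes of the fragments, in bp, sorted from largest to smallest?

203, 9, 7 bp

HindIII sites (AAGCTT) start at positions 9, 212.
HindIII cuts after the first base of each site, so after positions 9, 212.
Linear molecule, 2 cuts → 3 fragments:
  1–9 → 9 bp
  10–212 → 203 bp
  213–219 → 7 bp
Sorted largest to smallest: 203, 9, 7 bp.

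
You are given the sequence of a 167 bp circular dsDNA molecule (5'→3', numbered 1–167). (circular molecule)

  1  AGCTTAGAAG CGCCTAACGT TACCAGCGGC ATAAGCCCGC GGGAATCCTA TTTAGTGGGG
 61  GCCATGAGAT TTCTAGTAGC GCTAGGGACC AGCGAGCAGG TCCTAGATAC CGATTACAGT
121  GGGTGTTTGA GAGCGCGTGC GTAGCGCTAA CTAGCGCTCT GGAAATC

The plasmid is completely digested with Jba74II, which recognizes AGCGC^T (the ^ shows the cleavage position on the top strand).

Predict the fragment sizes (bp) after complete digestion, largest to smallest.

92, 65, 10 bp

Jba74II sites (AGCGCT) start at positions 78, 143, 153.
Jba74II cuts after base 5 of each site (before the last base), so after positions 82, 147, 157.
Circular molecule, 3 cuts → 3 fragments:
  83–147 → 65 bp
  148–157 → 10 bp
  158–167 then 1–82 → 10 + 82 = 92 bp
Sorted largest to smallest: 92, 65, 10 bp.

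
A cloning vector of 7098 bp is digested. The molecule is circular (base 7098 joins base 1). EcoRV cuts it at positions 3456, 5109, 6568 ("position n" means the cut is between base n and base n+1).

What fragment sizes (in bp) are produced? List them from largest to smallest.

3986, 1653, 1459 bp

Circular molecule, 3 cuts → 3 fragments:
  5109 − 3456 = 1653 bp
  6568 − 5109 = 1459 bp
  wrap: 7098 − 6568 + 3456 = 3986 bp
Sorted largest to smallest: 3986, 1653, 1459 bp.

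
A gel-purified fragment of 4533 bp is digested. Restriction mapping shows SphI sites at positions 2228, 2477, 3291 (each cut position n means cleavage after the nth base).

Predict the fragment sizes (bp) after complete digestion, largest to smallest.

Linear molecule, 3 cuts → 4 fragments:
  2228 − 0 = 2228 bp
  2477 − 2228 = 249 bp
  3291 − 2477 = 814 bp
  4533 − 3291 = 1242 bp
Sorted largest to smallest: 2228, 1242, 814, 249 bp.

2228, 1242, 814, 249 bp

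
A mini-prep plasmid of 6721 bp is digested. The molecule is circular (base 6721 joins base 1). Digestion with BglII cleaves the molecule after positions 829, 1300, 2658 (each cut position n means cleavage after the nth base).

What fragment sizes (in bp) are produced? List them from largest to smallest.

Circular molecule, 3 cuts → 3 fragments:
  1300 − 829 = 471 bp
  2658 − 1300 = 1358 bp
  wrap: 6721 − 2658 + 829 = 4892 bp
Sorted largest to smallest: 4892, 1358, 471 bp.

4892, 1358, 471 bp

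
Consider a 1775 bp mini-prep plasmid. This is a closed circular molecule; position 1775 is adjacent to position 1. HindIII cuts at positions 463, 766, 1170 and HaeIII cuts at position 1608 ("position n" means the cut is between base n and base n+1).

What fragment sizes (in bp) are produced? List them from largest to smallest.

630, 438, 404, 303 bp

Combined cut positions (sorted): 463, 766, 1170, 1608.
Circular molecule, 4 cuts → 4 fragments:
  766 − 463 = 303 bp
  1170 − 766 = 404 bp
  1608 − 1170 = 438 bp
  wrap: 1775 − 1608 + 463 = 630 bp
Sorted largest to smallest: 630, 438, 404, 303 bp.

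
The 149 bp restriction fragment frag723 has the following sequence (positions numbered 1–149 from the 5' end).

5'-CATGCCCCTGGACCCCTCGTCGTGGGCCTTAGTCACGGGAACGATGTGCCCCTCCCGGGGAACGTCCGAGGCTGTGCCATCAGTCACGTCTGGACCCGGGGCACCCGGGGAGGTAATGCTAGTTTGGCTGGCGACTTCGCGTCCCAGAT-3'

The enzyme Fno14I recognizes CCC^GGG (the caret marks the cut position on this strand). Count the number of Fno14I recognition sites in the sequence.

CCCGGG occurs starting at positions 54, 95, 104.
Fno14I cuts at 3 sites.

3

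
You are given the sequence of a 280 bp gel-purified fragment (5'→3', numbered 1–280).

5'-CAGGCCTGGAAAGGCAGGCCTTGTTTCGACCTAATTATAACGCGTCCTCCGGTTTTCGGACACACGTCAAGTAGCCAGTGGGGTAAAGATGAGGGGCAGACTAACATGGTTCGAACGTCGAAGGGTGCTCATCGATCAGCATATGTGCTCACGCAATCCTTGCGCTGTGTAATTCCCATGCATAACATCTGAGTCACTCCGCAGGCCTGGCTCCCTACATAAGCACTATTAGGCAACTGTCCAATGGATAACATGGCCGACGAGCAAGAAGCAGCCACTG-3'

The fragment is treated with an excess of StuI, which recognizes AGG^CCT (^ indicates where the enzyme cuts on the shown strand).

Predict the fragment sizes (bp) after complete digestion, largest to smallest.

StuI sites (AGGCCT) start at positions 2, 16, 203.
StuI cuts after base 3 of each site, so after positions 4, 18, 205.
Linear molecule, 3 cuts → 4 fragments:
  1–4 → 4 bp
  5–18 → 14 bp
  19–205 → 187 bp
  206–280 → 75 bp
Sorted largest to smallest: 187, 75, 14, 4 bp.

187, 75, 14, 4 bp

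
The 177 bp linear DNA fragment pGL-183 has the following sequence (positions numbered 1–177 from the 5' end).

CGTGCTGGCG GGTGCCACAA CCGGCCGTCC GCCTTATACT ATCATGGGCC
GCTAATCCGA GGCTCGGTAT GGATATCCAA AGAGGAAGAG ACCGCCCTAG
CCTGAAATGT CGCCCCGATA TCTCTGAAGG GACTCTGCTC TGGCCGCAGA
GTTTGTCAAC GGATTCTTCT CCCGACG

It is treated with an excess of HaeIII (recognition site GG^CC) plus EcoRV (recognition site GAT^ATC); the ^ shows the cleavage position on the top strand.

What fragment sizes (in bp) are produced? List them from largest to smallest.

45, 34, 26, 24, 24, 24 bp

HaeIII sites (GGCC) start at positions 23, 47, 142.
HaeIII cuts after base 2 of each site, so after positions 24, 48, 143.
EcoRV sites (GATATC) start at positions 72, 117.
EcoRV cuts after base 3 of each site, so after positions 74, 119.
Combined cut positions: 24, 48, 74, 119, 143.
Linear molecule, 5 cuts → 6 fragments:
  1–24 → 24 bp
  25–48 → 24 bp
  49–74 → 26 bp
  75–119 → 45 bp
  120–143 → 24 bp
  144–177 → 34 bp
Sorted largest to smallest: 45, 34, 26, 24, 24, 24 bp.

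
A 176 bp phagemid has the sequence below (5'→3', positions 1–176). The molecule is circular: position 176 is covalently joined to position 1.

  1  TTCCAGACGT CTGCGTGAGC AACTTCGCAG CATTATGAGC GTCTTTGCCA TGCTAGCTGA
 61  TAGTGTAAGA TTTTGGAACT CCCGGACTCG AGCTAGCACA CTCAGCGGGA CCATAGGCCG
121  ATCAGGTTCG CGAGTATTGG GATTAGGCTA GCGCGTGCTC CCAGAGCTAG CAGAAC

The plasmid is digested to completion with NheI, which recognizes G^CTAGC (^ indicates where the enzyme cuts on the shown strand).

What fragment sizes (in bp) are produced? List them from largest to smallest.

NheI sites (GCTAGC) start at positions 52, 92, 147, 166.
NheI cuts after the first base of each site, so after positions 52, 92, 147, 166.
Circular molecule, 4 cuts → 4 fragments:
  53–92 → 40 bp
  93–147 → 55 bp
  148–166 → 19 bp
  167–176 then 1–52 → 10 + 52 = 62 bp
Sorted largest to smallest: 62, 55, 40, 19 bp.

62, 55, 40, 19 bp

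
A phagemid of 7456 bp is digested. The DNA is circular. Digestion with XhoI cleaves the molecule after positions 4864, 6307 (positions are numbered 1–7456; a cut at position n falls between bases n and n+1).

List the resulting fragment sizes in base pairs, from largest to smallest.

6013, 1443 bp

Circular molecule, 2 cuts → 2 fragments:
  6307 − 4864 = 1443 bp
  wrap: 7456 − 6307 + 4864 = 6013 bp
Sorted largest to smallest: 6013, 1443 bp.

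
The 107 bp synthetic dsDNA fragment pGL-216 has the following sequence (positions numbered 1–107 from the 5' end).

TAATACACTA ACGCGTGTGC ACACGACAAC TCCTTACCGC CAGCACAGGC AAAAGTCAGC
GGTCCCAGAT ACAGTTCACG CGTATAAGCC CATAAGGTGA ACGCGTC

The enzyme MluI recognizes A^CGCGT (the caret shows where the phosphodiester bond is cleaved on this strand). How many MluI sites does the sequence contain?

3

ACGCGT occurs starting at positions 11, 78, 101.
MluI cuts at 3 sites.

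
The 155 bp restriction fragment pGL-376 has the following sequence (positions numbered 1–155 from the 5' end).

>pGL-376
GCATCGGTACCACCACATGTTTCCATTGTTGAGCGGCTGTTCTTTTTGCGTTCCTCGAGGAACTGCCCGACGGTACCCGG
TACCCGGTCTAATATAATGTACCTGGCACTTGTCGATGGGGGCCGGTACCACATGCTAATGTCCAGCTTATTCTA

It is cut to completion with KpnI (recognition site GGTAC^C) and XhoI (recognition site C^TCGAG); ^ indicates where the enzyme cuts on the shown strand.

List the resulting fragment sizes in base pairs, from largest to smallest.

46, 44, 26, 22, 10, 7 bp

KpnI sites (GGTACC) start at positions 6, 72, 79, 125.
KpnI cuts after base 5 of each site (before the last base), so after positions 10, 76, 83, 129.
The XhoI site (CTCGAG) starts at position 54.
XhoI cuts after the first base of each site, so after position 54.
Combined cut positions: 10, 54, 76, 83, 129.
Linear molecule, 5 cuts → 6 fragments:
  1–10 → 10 bp
  11–54 → 44 bp
  55–76 → 22 bp
  77–83 → 7 bp
  84–129 → 46 bp
  130–155 → 26 bp
Sorted largest to smallest: 46, 44, 26, 22, 10, 7 bp.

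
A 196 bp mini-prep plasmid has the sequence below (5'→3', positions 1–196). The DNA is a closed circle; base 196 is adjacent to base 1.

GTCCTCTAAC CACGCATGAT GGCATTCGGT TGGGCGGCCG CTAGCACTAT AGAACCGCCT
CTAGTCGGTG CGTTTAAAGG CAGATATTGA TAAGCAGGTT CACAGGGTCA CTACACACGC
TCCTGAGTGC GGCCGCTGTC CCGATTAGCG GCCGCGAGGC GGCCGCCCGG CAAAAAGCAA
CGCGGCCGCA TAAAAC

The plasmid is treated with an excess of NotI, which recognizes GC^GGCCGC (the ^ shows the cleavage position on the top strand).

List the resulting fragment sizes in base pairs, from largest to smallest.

NotI sites (GCGGCCGC) start at positions 34, 129, 148, 159, 182.
NotI cuts after base 2 of each site, so after positions 35, 130, 149, 160, 183.
Circular molecule, 5 cuts → 5 fragments:
  36–130 → 95 bp
  131–149 → 19 bp
  150–160 → 11 bp
  161–183 → 23 bp
  184–196 then 1–35 → 13 + 35 = 48 bp
Sorted largest to smallest: 95, 48, 23, 19, 11 bp.

95, 48, 23, 19, 11 bp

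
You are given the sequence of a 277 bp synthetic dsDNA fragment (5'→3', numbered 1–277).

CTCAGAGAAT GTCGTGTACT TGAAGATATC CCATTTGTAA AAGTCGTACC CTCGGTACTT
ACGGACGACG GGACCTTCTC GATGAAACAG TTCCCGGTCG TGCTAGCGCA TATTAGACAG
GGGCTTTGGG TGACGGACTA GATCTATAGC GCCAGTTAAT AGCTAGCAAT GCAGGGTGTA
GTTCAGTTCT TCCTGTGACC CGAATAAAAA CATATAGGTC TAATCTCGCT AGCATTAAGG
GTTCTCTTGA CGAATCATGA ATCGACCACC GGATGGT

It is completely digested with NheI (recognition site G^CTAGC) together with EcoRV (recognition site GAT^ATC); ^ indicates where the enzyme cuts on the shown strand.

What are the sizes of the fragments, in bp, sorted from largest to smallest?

NheI sites (GCTAGC) start at positions 102, 162, 228.
NheI cuts after the first base of each site, so after positions 102, 162, 228.
The EcoRV site (GATATC) starts at position 25.
EcoRV cuts after base 3 of each site, so after position 27.
Combined cut positions: 27, 102, 162, 228.
Linear molecule, 4 cuts → 5 fragments:
  1–27 → 27 bp
  28–102 → 75 bp
  103–162 → 60 bp
  163–228 → 66 bp
  229–277 → 49 bp
Sorted largest to smallest: 75, 66, 60, 49, 27 bp.

75, 66, 60, 49, 27 bp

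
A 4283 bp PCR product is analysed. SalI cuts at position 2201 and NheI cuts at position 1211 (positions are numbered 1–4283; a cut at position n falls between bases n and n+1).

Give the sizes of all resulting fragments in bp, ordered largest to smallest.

Combined cut positions (sorted): 1211, 2201.
Linear molecule, 2 cuts → 3 fragments:
  1211 − 0 = 1211 bp
  2201 − 1211 = 990 bp
  4283 − 2201 = 2082 bp
Sorted largest to smallest: 2082, 1211, 990 bp.

2082, 1211, 990 bp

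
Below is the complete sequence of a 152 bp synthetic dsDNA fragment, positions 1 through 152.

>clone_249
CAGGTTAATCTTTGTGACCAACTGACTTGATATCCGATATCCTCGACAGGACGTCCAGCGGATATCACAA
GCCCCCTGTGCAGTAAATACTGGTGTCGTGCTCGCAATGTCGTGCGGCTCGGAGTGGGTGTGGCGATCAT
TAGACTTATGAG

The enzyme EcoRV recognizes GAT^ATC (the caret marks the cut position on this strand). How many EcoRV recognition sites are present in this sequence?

GATATC occurs starting at positions 29, 36, 61.
EcoRV cuts at 3 sites.

3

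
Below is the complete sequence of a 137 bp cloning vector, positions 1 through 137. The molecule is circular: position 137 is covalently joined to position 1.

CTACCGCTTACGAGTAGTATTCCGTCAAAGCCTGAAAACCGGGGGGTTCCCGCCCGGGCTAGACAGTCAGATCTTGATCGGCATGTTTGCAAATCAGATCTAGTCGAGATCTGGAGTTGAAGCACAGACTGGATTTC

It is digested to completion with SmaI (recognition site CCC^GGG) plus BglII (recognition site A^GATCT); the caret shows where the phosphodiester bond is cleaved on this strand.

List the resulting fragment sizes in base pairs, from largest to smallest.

The SmaI site (CCCGGG) starts at position 53.
SmaI cuts after base 3 of each site, so after position 55.
BglII sites (AGATCT) start at positions 69, 96, 107.
BglII cuts after the first base of each site, so after positions 69, 96, 107.
Combined cut positions: 55, 69, 96, 107.
Circular molecule, 4 cuts → 4 fragments:
  56–69 → 14 bp
  70–96 → 27 bp
  97–107 → 11 bp
  108–137 then 1–55 → 30 + 55 = 85 bp
Sorted largest to smallest: 85, 27, 14, 11 bp.

85, 27, 14, 11 bp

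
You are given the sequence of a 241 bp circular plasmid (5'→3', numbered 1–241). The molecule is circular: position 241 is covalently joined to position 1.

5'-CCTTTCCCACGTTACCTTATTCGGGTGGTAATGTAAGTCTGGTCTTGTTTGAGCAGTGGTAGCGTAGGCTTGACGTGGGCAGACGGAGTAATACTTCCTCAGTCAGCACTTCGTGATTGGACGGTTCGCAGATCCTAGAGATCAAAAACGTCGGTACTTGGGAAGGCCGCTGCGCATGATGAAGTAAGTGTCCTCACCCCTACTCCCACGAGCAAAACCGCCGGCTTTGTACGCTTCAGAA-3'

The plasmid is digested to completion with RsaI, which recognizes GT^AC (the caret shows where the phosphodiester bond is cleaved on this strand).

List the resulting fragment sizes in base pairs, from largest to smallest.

RsaI sites (GTAC) start at positions 154, 229.
RsaI cuts after base 2 of each site, so after positions 155, 230.
Circular molecule, 2 cuts → 2 fragments:
  156–230 → 75 bp
  231–241 then 1–155 → 11 + 155 = 166 bp
Sorted largest to smallest: 166, 75 bp.

166, 75 bp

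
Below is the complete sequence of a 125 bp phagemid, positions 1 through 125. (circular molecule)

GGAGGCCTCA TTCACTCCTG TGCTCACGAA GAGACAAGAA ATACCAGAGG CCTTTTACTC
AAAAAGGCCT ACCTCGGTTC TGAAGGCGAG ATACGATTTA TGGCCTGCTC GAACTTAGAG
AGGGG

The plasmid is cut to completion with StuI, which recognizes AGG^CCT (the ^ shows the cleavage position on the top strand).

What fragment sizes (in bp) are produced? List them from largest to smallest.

63, 45, 17 bp

StuI sites (AGGCCT) start at positions 3, 48, 65.
StuI cuts after base 3 of each site, so after positions 5, 50, 67.
Circular molecule, 3 cuts → 3 fragments:
  6–50 → 45 bp
  51–67 → 17 bp
  68–125 then 1–5 → 58 + 5 = 63 bp
Sorted largest to smallest: 63, 45, 17 bp.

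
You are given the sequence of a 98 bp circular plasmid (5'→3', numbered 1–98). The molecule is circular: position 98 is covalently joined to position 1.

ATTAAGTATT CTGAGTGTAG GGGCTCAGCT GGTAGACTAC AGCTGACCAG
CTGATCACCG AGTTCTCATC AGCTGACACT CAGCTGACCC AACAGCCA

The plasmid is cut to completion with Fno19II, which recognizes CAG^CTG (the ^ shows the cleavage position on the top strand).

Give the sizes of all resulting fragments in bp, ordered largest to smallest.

Fno19II sites (CAGCTG) start at positions 26, 40, 48, 70, 81.
Fno19II cuts after base 3 of each site, so after positions 28, 42, 50, 72, 83.
Circular molecule, 5 cuts → 5 fragments:
  29–42 → 14 bp
  43–50 → 8 bp
  51–72 → 22 bp
  73–83 → 11 bp
  84–98 then 1–28 → 15 + 28 = 43 bp
Sorted largest to smallest: 43, 22, 14, 11, 8 bp.

43, 22, 14, 11, 8 bp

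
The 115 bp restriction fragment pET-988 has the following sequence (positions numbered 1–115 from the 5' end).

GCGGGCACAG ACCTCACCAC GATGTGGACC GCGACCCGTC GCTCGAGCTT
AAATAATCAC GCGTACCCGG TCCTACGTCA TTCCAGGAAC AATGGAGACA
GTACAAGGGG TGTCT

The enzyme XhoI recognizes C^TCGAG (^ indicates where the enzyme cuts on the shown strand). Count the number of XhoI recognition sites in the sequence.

1

CTCGAG occurs starting at position 42.
XhoI cuts at 1 site.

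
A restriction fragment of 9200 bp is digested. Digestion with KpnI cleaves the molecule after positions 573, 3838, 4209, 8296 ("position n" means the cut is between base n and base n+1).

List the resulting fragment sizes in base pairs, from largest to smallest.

Linear molecule, 4 cuts → 5 fragments:
  573 − 0 = 573 bp
  3838 − 573 = 3265 bp
  4209 − 3838 = 371 bp
  8296 − 4209 = 4087 bp
  9200 − 8296 = 904 bp
Sorted largest to smallest: 4087, 3265, 904, 573, 371 bp.

4087, 3265, 904, 573, 371 bp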